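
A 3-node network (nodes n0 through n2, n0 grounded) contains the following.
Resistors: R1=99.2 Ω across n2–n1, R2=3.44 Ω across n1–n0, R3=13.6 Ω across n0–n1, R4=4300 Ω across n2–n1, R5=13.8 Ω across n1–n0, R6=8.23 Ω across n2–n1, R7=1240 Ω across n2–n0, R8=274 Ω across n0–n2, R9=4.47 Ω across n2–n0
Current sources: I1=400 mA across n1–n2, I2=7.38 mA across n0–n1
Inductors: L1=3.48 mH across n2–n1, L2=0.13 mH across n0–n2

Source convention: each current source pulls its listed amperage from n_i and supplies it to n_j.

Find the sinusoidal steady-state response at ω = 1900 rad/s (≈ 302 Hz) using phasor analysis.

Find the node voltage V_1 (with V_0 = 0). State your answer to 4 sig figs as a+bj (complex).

-0.6348-0.1492j V

MNA unknowns: 2 node voltages V₁..V_2
R1: Y=0.01008+0.000j on G[2,1]
I1: z[1]−=0.4, z[2]+=0.4
R2: Y=0.2907+0.000j on G[1,0]
R3: Y=0.07353+0.000j on G[0,1]
R4: Y=0.0002326+0.000j on G[2,1]
R5: Y=0.07246+0.000j on G[1,0]
L1: Y=0.000-0.1512j on G[2,1]
R6: Y=0.1215+0.000j on G[2,1]
R7: Y=0.0008065+0.000j on G[2,0]
L2: Y=0.000-4.049j on G[0,2]
R8: Y=0.003650+0.000j on G[0,2]
R9: Y=0.2237+0.000j on G[2,0]
I2: z[0]−=0.00738, z[1]+=0.00738
solve → V1=-0.6348-0.1492j, V2=-0.01209+0.07098j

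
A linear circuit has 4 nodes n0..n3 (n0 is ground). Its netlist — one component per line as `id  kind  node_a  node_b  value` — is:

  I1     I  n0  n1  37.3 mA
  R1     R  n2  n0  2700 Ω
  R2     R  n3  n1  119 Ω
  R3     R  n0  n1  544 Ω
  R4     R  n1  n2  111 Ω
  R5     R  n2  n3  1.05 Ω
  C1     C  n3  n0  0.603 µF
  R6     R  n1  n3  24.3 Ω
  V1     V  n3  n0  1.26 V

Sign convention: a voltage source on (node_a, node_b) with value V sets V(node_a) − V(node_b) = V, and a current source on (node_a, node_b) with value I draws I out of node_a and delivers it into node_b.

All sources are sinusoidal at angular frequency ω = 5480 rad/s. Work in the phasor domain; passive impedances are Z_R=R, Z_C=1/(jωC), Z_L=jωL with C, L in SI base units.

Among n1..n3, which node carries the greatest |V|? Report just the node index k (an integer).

1

Apply KCL at each of the 3 non-ground nodes and solve the resulting linear system.
Node n1: branches {I1, R2, R3, R4, R6} → V_1 = 1.840+0.000j
Node n2: branches {R1, R4, R5} → V_2 = 1.265+0.000j
Node n3: branches {R2, R5, C1, R6, V1} → V_3 = 1.260+0.000j
Source currents: i(V1)=0.03345-0.004164j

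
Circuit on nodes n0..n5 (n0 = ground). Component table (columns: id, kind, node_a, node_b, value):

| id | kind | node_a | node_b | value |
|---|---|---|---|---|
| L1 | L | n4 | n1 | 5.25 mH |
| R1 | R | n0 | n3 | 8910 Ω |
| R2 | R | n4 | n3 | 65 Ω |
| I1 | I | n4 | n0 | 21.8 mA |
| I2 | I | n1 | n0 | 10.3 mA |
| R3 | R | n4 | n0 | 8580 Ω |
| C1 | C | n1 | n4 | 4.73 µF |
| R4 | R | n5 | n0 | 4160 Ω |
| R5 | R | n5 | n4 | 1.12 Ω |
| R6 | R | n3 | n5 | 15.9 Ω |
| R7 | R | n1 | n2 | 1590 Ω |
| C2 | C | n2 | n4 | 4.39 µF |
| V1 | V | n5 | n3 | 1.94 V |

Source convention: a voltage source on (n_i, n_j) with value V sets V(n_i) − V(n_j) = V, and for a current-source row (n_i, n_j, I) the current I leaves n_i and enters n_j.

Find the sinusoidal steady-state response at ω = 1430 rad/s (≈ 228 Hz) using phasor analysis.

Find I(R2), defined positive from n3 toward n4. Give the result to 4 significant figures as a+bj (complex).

-0.02893+0.000j A

MNA unknowns: 5 node voltages V₁..V_5 plus 1 source current (V1)
L1: Y=0.000-0.1332j on G[4,1]
R1: Y=0.0001122+0.000j on G[0,3]
R2: Y=0.01538+0.000j on G[4,3]
I1: z[4]−=0.0218, z[0]+=0.0218
I2: z[1]−=0.0103, z[0]+=0.0103
R3: Y=0.0001166+0.000j on G[4,0]
C1: Y=0.000+0.006764j on G[1,4]
R4: Y=0.0002404+0.000j on G[5,0]
R5: Y=0.8929+0.000j on G[5,4]
R6: Y=0.06289+0.000j on G[3,5]
R7: Y=0.0006289+0.000j on G[1,2]
C2: Y=0.000+0.006278j on G[2,4]
V1: row V5−V3=1.94, i_V1 at 5,3
solve → V1=-68.00-0.08150j, V2=-68.01-0.0007701j, V3=-69.88+0.000j, V4=-68.00+0.000j, V5=-67.94+0.000j
aux → i_V1=-0.1588+0.000j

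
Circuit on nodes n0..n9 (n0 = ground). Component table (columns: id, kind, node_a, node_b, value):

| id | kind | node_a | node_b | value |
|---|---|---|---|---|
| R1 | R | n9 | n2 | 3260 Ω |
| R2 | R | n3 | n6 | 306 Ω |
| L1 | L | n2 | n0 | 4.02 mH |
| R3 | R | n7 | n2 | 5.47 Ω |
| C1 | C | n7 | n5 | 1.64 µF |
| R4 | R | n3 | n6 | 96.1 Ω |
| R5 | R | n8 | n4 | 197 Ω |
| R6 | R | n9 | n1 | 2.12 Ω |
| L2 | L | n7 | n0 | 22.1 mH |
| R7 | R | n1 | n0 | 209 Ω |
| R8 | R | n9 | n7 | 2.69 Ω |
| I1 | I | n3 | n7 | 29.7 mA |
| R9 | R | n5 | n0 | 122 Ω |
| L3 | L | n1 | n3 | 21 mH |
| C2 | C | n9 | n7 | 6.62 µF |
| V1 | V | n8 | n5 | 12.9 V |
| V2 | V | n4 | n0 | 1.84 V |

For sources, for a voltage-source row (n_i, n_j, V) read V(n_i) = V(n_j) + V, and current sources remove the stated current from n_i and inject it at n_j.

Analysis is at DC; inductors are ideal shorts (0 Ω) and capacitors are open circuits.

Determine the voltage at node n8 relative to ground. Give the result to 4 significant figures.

8.670 V

Element admittances at DC:
  Y(R1) = 0.0003067 S between n9,n2
  Y(R2) = 0.003268 S between n3,n6
  L1: short n2↔n0 (DC inductor)
  Y(R3) = 0.1828 S between n7,n2
  Y(C1) = 0.000 S between n7,n5
  Y(R4) = 0.01041 S between n3,n6
  Y(R5) = 0.005076 S between n8,n4
  Y(R6) = 0.4717 S between n9,n1
  L2: short n7↔n0 (DC inductor)
  Y(R7) = 0.004785 S between n1,n0
  Y(R8) = 0.3717 S between n9,n7
  I1: injects 0.0297 A into n7 (from n3)
  Y(R9) = 0.008197 S between n5,n0
  L3: short n1↔n3 (DC inductor)
  Y(C2) = 0.000 S between n9,n7
  V1: constraint V(n8)−V(n5) = 12.9
  V2: constraint V(n4)−V(n0) = 1.84
Assemble and solve the 14×14 MNA system:
  V(n1)=-0.1396  V(n2)=0.000  V(n3)=-0.1396  V(n4)=1.840  V(n5)=-4.230  V(n6)=-0.1396  V(n7)=0.000  V(n8)=8.670  V(n9)=-0.07803
  i(L1)=-2.394e-05  i(L2)=0.0006918  i(L3)=0.02970  i(V1)=-0.03467  i(V2)=0.03467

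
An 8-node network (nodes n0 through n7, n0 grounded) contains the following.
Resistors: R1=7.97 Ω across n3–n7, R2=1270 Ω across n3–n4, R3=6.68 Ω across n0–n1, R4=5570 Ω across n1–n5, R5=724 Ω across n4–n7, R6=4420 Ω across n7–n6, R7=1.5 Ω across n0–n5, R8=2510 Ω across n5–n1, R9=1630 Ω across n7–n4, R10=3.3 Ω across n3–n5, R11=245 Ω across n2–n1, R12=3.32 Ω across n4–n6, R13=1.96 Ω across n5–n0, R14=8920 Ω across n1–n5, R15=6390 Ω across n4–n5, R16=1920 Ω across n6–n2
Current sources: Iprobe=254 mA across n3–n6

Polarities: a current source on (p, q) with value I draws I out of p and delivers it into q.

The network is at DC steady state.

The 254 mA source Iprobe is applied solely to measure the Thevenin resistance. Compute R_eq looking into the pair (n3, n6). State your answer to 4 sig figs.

Element admittances at DC:
  Y(R1) = 0.1255 S between n3,n7
  Y(R2) = 0.0007874 S between n3,n4
  Y(R3) = 0.1497 S between n0,n1
  Y(R4) = 0.0001795 S between n1,n5
  Y(R5) = 0.001381 S between n4,n7
  Y(R6) = 0.0002262 S between n7,n6
  Y(R7) = 0.6667 S between n0,n5
  Y(R8) = 0.0003984 S between n5,n1
  Y(R9) = 0.0006135 S between n7,n4
  Y(R10) = 0.3030 S between n3,n5
  Y(R11) = 0.004082 S between n2,n1
  Y(R12) = 0.3012 S between n4,n6
  Y(R13) = 0.5102 S between n5,n0
  Y(R14) = 0.0001121 S between n1,n5
  Y(R15) = 0.0001565 S between n4,n5
  Y(R16) = 0.0005208 S between n6,n2
  Iprobe: injects 0.254 A into n6 (from n3)
Assemble and solve the 7×7 MNA system:
  V(n1)=0.2180  V(n2)=8.253  V(n3)=-0.1724  V(n4)=70.54  V(n5)=-0.02772  V(n6)=71.23  V(n7)=1.059

R_eq = 281.1 Ω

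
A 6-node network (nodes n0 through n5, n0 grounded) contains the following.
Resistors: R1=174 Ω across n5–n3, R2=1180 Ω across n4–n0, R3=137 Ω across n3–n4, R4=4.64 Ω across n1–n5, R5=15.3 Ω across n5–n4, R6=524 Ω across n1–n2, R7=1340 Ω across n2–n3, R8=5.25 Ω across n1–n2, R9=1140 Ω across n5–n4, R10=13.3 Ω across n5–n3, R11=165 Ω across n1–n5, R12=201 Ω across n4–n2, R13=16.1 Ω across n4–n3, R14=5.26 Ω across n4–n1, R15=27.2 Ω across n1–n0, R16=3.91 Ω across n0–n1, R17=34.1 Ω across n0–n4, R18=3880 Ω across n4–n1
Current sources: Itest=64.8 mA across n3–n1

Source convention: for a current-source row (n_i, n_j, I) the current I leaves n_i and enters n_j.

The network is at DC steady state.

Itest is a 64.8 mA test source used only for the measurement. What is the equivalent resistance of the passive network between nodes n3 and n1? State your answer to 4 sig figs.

R_eq = 8.852 Ω

Element admittances at DC:
  Y(R1) = 0.005747 S between n5,n3
  Y(R2) = 0.0008475 S between n4,n0
  Y(R3) = 0.007299 S between n3,n4
  Y(R4) = 0.2155 S between n1,n5
  Y(R5) = 0.06536 S between n5,n4
  Y(R6) = 0.001908 S between n1,n2
  Y(R7) = 0.0007463 S between n2,n3
  Y(R8) = 0.1905 S between n1,n2
  Y(R9) = 0.0008772 S between n5,n4
  Y(R10) = 0.07519 S between n5,n3
  Y(R11) = 0.006061 S between n1,n5
  Y(R12) = 0.004975 S between n4,n2
  Y(R13) = 0.06211 S between n4,n3
  Y(R14) = 0.1901 S between n4,n1
  Y(R15) = 0.03676 S between n1,n0
  Y(R16) = 0.2558 S between n0,n1
  Y(R17) = 0.02933 S between n0,n4
  Y(R18) = 0.0002577 S between n4,n1
  Itest: injects 0.0648 A into n1 (from n3)
Assemble and solve the 5×5 MNA system:
  V(n1)=0.01300  V(n2)=0.007351  V(n3)=-0.5606  V(n4)=-0.1261  V(n5)=-0.1379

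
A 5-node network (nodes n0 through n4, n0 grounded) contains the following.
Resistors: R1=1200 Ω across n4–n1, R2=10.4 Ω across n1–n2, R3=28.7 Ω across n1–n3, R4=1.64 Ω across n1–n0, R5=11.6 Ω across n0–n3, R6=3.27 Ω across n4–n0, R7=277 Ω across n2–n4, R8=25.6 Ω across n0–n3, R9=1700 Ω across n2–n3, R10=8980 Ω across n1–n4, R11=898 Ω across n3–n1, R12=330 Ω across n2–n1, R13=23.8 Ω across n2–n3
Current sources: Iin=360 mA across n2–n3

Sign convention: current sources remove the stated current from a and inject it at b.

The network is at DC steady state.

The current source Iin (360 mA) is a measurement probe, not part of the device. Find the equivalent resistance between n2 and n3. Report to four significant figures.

Element admittances at DC:
  Y(R1) = 0.0008333 S between n4,n1
  Y(R2) = 0.09615 S between n1,n2
  Y(R3) = 0.03484 S between n1,n3
  Y(R4) = 0.6098 S between n1,n0
  Y(R5) = 0.08621 S between n0,n3
  Y(R6) = 0.3058 S between n4,n0
  Y(R7) = 0.003610 S between n2,n4
  Y(R8) = 0.03906 S between n0,n3
  Y(R9) = 0.0005882 S between n2,n3
  Y(R10) = 0.0001114 S between n1,n4
  Y(R11) = 0.001114 S between n3,n1
  Y(R12) = 0.003030 S between n2,n1
  Y(R13) = 0.04202 S between n2,n3
  Iin: injects 0.36 A into n3 (from n2)
Assemble and solve the 4×4 MNA system:
  V(n1)=-0.2426  V(n2)=-2.277  V(n3)=1.248  V(n4)=-0.02722

R_eq = 9.789 Ω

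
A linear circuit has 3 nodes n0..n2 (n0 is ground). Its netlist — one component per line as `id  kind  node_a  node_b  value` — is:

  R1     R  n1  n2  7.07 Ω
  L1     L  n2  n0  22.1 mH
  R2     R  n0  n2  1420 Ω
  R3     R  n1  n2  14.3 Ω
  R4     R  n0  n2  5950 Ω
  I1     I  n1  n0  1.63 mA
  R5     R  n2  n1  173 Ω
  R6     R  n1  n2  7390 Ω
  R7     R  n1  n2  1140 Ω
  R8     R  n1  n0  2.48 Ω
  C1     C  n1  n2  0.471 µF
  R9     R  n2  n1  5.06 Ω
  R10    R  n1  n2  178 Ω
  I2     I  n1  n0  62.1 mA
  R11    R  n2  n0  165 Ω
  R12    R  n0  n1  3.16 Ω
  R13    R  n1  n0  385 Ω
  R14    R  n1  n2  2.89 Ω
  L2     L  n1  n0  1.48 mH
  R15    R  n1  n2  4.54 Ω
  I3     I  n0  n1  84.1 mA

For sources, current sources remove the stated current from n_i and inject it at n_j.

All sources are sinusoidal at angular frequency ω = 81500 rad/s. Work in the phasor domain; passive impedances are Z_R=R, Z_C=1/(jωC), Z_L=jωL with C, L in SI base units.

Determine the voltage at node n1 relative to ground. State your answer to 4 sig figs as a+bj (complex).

0.02793+0.0003385j V

Apply KCL at each of the 2 non-ground nodes and solve the resulting linear system.
Node n1: branches {R1, R3, I1, R5, R6, R7, R8, C1, R9, R10, I2, R12, R13, R14, L2, R15, I3} → V_1 = 0.02793+0.0003385j
Node n2: branches {R1, L1, R2, R3, R4, R5, R6, R7, C1, R9, R10, R11, R14, R15} → V_2 = 0.02774+0.0003591j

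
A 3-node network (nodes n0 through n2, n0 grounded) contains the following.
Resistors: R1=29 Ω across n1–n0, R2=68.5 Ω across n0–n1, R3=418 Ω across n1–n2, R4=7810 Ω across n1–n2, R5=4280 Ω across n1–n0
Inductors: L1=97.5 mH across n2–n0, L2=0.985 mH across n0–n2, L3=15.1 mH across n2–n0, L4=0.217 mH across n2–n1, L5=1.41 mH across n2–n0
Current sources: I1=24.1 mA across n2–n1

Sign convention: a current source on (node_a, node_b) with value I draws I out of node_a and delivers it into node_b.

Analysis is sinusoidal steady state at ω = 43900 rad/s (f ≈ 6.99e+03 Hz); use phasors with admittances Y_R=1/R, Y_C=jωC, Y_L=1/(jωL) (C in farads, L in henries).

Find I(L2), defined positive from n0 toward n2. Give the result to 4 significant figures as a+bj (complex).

0.002834+0.001623j A

Apply KCL at each of the 2 non-ground nodes and solve the resulting linear system.
Node n1: branches {R1, R2, R3, R4, R5, L4, I1} → V_1 = 0.1019+0.05838j
Node n2: branches {L1, R3, L2, L3, R4, L4, L5, I1} → V_2 = 0.07018-0.1226j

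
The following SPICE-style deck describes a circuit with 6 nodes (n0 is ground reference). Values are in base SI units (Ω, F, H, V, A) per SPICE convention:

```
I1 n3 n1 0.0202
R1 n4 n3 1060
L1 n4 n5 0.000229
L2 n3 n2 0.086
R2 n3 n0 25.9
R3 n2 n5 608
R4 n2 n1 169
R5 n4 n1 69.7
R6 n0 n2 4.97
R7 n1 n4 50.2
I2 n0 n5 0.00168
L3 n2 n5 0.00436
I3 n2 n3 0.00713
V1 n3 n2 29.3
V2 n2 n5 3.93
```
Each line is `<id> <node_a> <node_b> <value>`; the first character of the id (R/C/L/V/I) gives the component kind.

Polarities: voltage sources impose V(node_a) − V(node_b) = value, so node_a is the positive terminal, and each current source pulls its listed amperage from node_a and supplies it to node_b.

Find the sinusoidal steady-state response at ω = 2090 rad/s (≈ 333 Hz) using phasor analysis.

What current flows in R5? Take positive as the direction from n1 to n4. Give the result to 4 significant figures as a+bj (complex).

Element admittances at ω=2090 rad/s:
  I1: injects 0.0202 A into n1 (from n3)
  Y(R1) = 0.0009434+0.000j S between n4,n3
  Y(L1) = 0.000-2.089j S between n4,n5
  Y(L2) = 0.000-0.005564j S between n3,n2
  Y(R2) = 0.03861+0.000j S between n3,n0
  Y(R3) = 0.001645+0.000j S between n2,n5
  Y(R4) = 0.005917+0.000j S between n2,n1
  Y(R5) = 0.01435+0.000j S between n4,n1
  Y(R6) = 0.2012+0.000j S between n0,n2
  Y(R7) = 0.01992+0.000j S between n1,n4
  I2: injects 0.00168 A into n5 (from n0)
  Y(L3) = 0.000-0.1097j S between n2,n5
  I3: injects 0.00713 A into n3 (from n2)
  V1: constraint V(n3)−V(n2) = 29.3
  V2: constraint V(n2)−V(n5) = 3.93
Assemble and solve the 7×7 MNA system:
  V(n1)=-7.559+0.02792j  V(n2)=-4.710+0.000j  V(n3)=24.59+0.000j  V(n4)=-8.640+0.03274j  V(n5)=-8.640+0.000j
  i(V1)=-0.9938+0.1630j  i(V2)=-0.07655+0.4315j

0.01551-6.916e-05j A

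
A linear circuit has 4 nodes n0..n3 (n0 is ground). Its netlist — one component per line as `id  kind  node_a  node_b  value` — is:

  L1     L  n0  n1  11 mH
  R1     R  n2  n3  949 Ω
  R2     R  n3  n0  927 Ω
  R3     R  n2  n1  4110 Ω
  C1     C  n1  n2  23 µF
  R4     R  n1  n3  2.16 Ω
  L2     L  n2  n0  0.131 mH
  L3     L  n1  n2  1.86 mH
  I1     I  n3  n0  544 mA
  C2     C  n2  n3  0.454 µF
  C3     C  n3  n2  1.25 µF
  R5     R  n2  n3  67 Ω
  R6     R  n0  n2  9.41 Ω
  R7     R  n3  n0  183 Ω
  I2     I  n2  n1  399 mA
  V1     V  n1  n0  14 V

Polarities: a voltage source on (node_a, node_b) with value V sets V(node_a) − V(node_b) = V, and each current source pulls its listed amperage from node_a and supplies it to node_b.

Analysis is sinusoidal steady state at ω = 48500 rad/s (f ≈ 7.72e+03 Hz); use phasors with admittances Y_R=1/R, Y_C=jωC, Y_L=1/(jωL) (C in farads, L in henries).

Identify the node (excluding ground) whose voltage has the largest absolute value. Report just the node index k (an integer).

2

Apply KCL at each of the 3 non-ground nodes and solve the resulting linear system.
Node n1: branches {L1, R3, C1, R4, L3, I2, V1} → V_1 = 14.00+0.000j
Node n2: branches {R1, R3, C1, L2, L3, C2, C3, R5, R6, I2} → V_2 = 15.78+2.118j
Node n3: branches {R1, R2, R4, I1, C2, C3, R5, R7} → V_3 = 12.50+0.6283j
Source currents: i(V1)=-2.636+2.280j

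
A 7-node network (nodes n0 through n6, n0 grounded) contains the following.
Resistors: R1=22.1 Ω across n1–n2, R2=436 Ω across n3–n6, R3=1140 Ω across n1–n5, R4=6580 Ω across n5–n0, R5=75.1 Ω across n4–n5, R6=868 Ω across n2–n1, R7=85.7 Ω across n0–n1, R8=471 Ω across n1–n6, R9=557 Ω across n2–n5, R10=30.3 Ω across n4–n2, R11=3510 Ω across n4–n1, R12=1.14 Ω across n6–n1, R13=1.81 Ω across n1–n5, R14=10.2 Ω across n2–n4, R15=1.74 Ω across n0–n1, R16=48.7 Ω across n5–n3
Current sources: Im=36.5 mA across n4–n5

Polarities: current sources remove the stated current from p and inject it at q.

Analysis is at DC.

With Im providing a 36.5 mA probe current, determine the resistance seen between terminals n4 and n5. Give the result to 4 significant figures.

R_eq = 21.34 Ω

Apply KCL at each of the 6 non-ground nodes and solve the resulting linear system.
Node n1: branches {R1, R3, R6, R7, R8, R11, R12, R13, R15} → V_1 = -1.170e-05
Node n2: branches {R1, R6, R9, R10, R14} → V_2 = -0.5361
Node n3: branches {R2, R16} → V_3 = 0.04061
Node n4: branches {R5, R10, R11, R14, Im} → V_4 = -0.7339
Node n5: branches {R3, R4, R5, R9, R13, R16, Im} → V_5 = 0.04514
Node n6: branches {R2, R8, R12} → V_6 = 9.399e-05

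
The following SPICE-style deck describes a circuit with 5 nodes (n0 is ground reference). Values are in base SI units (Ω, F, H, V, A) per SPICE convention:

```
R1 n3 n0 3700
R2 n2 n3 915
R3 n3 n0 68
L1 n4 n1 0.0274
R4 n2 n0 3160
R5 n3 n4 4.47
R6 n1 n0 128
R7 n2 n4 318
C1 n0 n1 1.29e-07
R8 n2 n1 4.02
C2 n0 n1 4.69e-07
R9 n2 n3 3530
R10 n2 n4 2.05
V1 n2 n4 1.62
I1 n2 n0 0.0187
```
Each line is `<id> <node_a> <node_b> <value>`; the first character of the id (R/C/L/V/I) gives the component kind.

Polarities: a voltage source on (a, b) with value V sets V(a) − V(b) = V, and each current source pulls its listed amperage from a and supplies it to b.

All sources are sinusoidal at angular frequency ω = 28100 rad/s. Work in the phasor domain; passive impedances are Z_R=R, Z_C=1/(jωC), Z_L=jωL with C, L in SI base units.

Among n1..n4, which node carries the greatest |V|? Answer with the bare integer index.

Element admittances at ω=28100 rad/s:
  Y(R1) = 0.0002703+0.000j S between n3,n0
  Y(R2) = 0.001093+0.000j S between n2,n3
  Y(R3) = 0.01471+0.000j S between n3,n0
  Y(L1) = 0.000-0.001299j S between n4,n1
  Y(R4) = 0.0003165+0.000j S between n2,n0
  Y(R5) = 0.2237+0.000j S between n3,n4
  Y(R6) = 0.007812+0.000j S between n1,n0
  Y(R7) = 0.003145+0.000j S between n2,n4
  Y(C1) = 0.000+0.003625j S between n0,n1
  Y(R8) = 0.2488+0.000j S between n2,n1
  Y(C2) = 0.000+0.01318j S between n0,n1
  Y(R9) = 0.0002833+0.000j S between n2,n3
  Y(R10) = 0.4878+0.000j S between n2,n4
  V1: constraint V(n2)−V(n4) = 1.62
  I1: injects 0.0187 A into n0 (from n2)
Assemble and solve the 5×5 MNA system:
  V(n1)=0.1094-0.08063j  V(n2)=0.1183-0.08419j  V(n3)=-1.399-0.07893j  V(n4)=-1.502-0.08419j
  i(V1)=-0.8184+0.0009176j

4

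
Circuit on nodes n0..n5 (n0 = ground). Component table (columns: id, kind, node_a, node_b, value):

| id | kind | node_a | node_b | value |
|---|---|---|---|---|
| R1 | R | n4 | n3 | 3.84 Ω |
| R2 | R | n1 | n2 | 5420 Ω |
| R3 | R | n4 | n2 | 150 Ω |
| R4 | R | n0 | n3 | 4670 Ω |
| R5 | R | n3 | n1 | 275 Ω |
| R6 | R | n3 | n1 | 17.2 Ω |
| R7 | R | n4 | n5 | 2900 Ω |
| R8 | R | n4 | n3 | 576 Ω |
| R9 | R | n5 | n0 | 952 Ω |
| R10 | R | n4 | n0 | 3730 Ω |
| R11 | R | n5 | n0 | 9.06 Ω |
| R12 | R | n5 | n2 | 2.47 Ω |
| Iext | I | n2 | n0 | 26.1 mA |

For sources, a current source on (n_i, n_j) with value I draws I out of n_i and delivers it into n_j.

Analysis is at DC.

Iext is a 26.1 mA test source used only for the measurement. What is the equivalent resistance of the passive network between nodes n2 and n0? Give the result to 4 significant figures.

MNA unknowns: 5 node voltages V₁..V_5
R1: Y=0.2604 on G[4,3]
R2: Y=0.0001845 on G[1,2]
R3: Y=0.006667 on G[4,2]
R4: Y=0.0002141 on G[0,3]
R5: Y=0.003636 on G[3,1]
R6: Y=0.05814 on G[3,1]
R7: Y=0.0003448 on G[4,5]
R8: Y=0.001736 on G[4,3]
R9: Y=0.001050 on G[5,0]
R10: Y=0.0002681 on G[4,0]
R11: Y=0.1104 on G[5,0]
R12: Y=0.4049 on G[5,2]
Iext: z[2]−=0.0261, z[0]+=0.0261
solve → V1=-0.2755, V2=-0.2971, V3=-0.2754, V4=-0.2756, V5=-0.2330

R_eq = 11.38 Ω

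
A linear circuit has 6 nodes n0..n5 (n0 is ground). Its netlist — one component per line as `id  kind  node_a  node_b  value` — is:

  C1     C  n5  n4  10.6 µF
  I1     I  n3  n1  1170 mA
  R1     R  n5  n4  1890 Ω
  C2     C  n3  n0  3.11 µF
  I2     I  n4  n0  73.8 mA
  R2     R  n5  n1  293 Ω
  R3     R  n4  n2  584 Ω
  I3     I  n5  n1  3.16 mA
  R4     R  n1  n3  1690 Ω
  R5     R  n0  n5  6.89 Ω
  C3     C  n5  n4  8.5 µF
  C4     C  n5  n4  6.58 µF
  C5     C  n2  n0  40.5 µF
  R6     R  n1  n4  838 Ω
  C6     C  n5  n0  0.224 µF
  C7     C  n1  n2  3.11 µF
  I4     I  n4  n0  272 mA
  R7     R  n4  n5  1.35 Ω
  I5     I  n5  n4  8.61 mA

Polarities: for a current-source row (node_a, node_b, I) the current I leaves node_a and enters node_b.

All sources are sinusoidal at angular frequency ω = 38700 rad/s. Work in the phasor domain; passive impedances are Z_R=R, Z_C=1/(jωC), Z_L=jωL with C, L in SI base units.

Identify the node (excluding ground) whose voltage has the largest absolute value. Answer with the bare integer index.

MNA unknowns: 5 node voltages V₁..V_5
C1: Y=0.000+0.4102j on G[5,4]
I1: z[3]−=1.17, z[1]+=1.17
R1: Y=0.0005291+0.000j on G[5,4]
C2: Y=0.000+0.1204j on G[3,0]
I2: z[4]−=0.0738, z[0]+=0.0738
R2: Y=0.003413+0.000j on G[5,1]
R3: Y=0.001712+0.000j on G[4,2]
I3: z[5]−=0.00316, z[1]+=0.00316
R4: Y=0.0005917+0.000j on G[1,3]
R5: Y=0.1451+0.000j on G[0,5]
C3: Y=0.000+0.3290j on G[5,4]
C4: Y=0.000+0.2546j on G[5,4]
C5: Y=0.000+1.567j on G[2,0]
R6: Y=0.001193+0.000j on G[1,4]
C6: Y=0.000+0.008669j on G[5,0]
C7: Y=0.000+0.1204j on G[1,2]
I4: z[4]−=0.272, z[0]+=0.272
R7: Y=0.7407+0.000j on G[4,5]
I5: z[5]−=0.00861, z[4]+=0.00861
solve → V1=0.5287-10.37j, V2=0.03846-0.7371j, V3=-0.09877+9.718j, V4=-2.463+0.009996j, V5=-2.296-0.1963j

1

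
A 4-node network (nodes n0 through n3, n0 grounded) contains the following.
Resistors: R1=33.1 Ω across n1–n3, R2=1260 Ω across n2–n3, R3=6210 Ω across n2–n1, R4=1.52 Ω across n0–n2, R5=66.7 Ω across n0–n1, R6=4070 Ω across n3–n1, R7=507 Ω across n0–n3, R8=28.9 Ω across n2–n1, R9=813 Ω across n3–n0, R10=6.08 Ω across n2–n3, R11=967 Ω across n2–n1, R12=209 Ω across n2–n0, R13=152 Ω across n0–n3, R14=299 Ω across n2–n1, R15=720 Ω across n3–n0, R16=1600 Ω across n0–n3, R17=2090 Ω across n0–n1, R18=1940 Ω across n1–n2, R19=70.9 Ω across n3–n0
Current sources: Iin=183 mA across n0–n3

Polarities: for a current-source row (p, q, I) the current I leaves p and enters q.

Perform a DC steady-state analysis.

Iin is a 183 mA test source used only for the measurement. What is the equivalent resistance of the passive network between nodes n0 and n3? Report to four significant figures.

R_eq = 5.784 Ω

MNA unknowns: 3 node voltages V₁..V_3
R1: Y=0.03021 on G[1,3]
R2: Y=0.0007937 on G[2,3]
R3: Y=0.0001610 on G[2,1]
R4: Y=0.6579 on G[0,2]
R5: Y=0.01499 on G[0,1]
R6: Y=0.0002457 on G[3,1]
R7: Y=0.001972 on G[0,3]
R8: Y=0.03460 on G[2,1]
R9: Y=0.001230 on G[3,0]
R10: Y=0.1645 on G[2,3]
R11: Y=0.001034 on G[2,1]
R12: Y=0.004785 on G[2,0]
R13: Y=0.006579 on G[0,3]
R14: Y=0.003344 on G[2,1]
R15: Y=0.001389 on G[3,0]
R16: Y=0.0006250 on G[0,3]
R17: Y=0.0004785 on G[0,1]
R18: Y=0.0005155 on G[1,2]
R19: Y=0.01410 on G[3,0]
Iin: z[0]−=0.183, z[3]+=0.183
solve → V1=0.4803, V2=0.2236, V3=1.058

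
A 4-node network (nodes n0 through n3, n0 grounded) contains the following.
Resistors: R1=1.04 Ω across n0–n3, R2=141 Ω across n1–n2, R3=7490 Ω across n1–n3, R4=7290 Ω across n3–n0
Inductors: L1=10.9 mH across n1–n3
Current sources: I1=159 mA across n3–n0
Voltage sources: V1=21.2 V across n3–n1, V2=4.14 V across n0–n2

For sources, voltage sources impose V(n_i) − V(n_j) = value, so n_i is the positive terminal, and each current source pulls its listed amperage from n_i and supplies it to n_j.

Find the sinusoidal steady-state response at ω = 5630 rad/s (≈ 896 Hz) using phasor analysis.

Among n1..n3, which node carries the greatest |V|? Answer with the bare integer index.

Element admittances at ω=5630 rad/s:
  Y(R1) = 0.9615+0.000j S between n0,n3
  Y(L1) = 0.000-0.01630j S between n1,n3
  I1: injects 0.159 A into n0 (from n3)
  Y(R2) = 0.007092+0.000j S between n1,n2
  Y(R3) = 0.0001335+0.000j S between n1,n3
  Y(R4) = 0.0001372+0.000j S between n3,n0
  V1: constraint V(n3)−V(n1) = 21.2
  V2: constraint V(n0)−V(n2) = 4.14
Assemble and solve the 5×5 MNA system:
  V(n1)=-21.24+0.000j  V(n2)=-4.140+0.000j  V(n3)=-0.03923+0.000j
  i(V1)=-0.1241+0.3455j  i(V2)=0.1213+0.000j

1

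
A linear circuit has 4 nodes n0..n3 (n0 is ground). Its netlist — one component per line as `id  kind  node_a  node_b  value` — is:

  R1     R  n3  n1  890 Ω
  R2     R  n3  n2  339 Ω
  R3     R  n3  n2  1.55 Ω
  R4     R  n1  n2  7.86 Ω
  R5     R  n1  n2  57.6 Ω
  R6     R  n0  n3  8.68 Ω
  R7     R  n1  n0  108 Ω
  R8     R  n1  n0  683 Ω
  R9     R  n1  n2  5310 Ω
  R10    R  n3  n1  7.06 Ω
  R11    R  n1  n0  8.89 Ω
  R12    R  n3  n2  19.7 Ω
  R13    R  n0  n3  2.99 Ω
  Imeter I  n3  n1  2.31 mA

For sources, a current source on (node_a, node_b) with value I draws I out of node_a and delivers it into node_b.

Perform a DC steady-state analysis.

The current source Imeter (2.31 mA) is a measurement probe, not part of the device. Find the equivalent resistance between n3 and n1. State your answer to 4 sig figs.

R_eq = 2.782 Ω

Element admittances at DC:
  Y(R1) = 0.001124 S between n3,n1
  Y(R2) = 0.002950 S between n3,n2
  Y(R3) = 0.6452 S between n3,n2
  Y(R4) = 0.1272 S between n1,n2
  Y(R5) = 0.01736 S between n1,n2
  Y(R6) = 0.1152 S between n0,n3
  Y(R7) = 0.009259 S between n1,n0
  Y(R8) = 0.001464 S between n1,n0
  Y(R9) = 0.0001883 S between n1,n2
  Y(R10) = 0.1416 S between n3,n1
  Y(R11) = 0.1125 S between n1,n0
  Y(R12) = 0.05076 S between n3,n2
  Y(R13) = 0.3344 S between n0,n3
  Imeter: injects 0.00231 A into n1 (from n3)
Assemble and solve the 3×3 MNA system:
  V(n1)=0.005045  V(n2)=-0.0002794  V(n3)=-0.001382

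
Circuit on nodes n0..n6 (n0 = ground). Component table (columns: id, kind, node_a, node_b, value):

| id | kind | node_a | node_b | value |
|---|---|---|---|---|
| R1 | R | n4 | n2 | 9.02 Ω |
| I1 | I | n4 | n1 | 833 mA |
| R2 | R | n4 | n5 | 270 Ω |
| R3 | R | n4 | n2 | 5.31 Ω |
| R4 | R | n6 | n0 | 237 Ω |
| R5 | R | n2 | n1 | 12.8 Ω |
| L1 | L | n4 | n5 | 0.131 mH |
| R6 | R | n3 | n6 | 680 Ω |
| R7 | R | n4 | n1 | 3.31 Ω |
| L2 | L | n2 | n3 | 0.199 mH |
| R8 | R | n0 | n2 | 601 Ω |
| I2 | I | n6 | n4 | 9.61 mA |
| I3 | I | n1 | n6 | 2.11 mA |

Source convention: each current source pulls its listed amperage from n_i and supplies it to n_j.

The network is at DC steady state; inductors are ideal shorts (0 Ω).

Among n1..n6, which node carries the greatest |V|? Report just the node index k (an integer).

MNA unknowns: 6 node voltages V₁..V_6 plus 2 source currents (L1, L2)
R1: Y=0.1109 on G[4,2]
I1: z[4]−=0.833, z[1]+=0.833
R2: Y=0.003704 on G[4,5]
R3: Y=0.1883 on G[4,2]
R4: Y=0.004219 on G[6,0]
R5: Y=0.07812 on G[2,1]
L1: row V4−V5=0, i_L1 at 4,5
R6: Y=0.001471 on G[3,6]
R7: Y=0.3021 on G[4,1]
L2: row V2−V3=0, i_L2 at 2,3
R8: Y=0.001664 on G[0,2]
I2: z[6]−=0.00961, z[4]+=0.00961
I3: z[1]−=0.00211, z[6]+=0.00211
solve → V1=3.845, V2=2.019, V3=2.019, V4=1.567, V5=1.567, V6=-0.7962
aux → i_L1=0.000, i_L2=0.004140

1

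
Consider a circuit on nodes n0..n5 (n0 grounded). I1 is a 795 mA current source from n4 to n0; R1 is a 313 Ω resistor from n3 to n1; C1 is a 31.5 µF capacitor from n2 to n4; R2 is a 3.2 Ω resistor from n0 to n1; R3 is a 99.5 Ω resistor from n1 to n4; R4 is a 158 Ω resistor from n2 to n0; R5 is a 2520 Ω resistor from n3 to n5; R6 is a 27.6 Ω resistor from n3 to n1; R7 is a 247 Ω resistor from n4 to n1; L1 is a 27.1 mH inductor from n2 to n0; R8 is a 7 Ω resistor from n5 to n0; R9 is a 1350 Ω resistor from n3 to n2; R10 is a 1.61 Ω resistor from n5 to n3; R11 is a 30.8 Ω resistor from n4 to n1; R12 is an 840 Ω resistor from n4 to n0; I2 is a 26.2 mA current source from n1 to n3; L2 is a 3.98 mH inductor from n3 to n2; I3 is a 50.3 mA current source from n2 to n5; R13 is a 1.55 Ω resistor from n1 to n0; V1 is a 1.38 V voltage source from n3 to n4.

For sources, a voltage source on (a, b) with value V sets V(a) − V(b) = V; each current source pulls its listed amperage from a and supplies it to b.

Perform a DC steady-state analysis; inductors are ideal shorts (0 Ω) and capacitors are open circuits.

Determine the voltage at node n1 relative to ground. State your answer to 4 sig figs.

Apply KCL at each of the 5 non-ground nodes and solve the resulting linear system.
Node n1: branches {R1, R2, R3, R6, R7, R11, I2, R13} → V_1 = -0.08668
Node n2: branches {C1, R4, L1, R9, L2, I3} → V_2 = 0.000
Node n3: branches {R1, R5, R6, R9, R10, I2, L2, V1} → V_3 = 0.000
Node n4: branches {I1, C1, R3, R7, R11, R12, V1} → V_4 = -1.380
Node n5: branches {R5, R8, R10, I3} → V_5 = 0.06581
Source currents: i(L1)=-0.7198, i(L2)=-0.6695, i(V1)=0.7331

-0.08668 V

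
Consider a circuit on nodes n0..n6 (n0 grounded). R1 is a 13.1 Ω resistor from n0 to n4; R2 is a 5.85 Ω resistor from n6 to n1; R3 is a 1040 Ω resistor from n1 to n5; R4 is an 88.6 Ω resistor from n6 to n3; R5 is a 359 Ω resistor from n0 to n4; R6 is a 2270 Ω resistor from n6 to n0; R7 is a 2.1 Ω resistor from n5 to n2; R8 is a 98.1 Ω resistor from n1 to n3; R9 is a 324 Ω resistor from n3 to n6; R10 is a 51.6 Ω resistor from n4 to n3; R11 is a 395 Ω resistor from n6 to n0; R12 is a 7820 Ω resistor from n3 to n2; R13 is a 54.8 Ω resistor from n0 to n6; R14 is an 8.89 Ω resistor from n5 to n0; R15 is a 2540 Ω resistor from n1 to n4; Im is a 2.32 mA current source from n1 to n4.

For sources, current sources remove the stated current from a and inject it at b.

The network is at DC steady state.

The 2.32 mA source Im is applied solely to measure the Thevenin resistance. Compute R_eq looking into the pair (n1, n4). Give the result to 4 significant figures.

R_eq = 38.61 Ω

Element admittances at DC:
  Y(R1) = 0.07634 S between n0,n4
  Y(R2) = 0.1709 S between n6,n1
  Y(R3) = 0.0009615 S between n1,n5
  Y(R4) = 0.01129 S between n6,n3
  Y(R5) = 0.002786 S between n0,n4
  Y(R6) = 0.0004405 S between n6,n0
  Y(R7) = 0.4762 S between n5,n2
  Y(R8) = 0.01019 S between n1,n3
  Y(R9) = 0.003086 S between n3,n6
  Y(R10) = 0.01938 S between n4,n3
  Y(R11) = 0.002532 S between n6,n0
  Y(R12) = 0.0001279 S between n3,n2
  Y(R13) = 0.01825 S between n0,n6
  Y(R14) = 0.1125 S between n5,n0
  Y(R15) = 0.0003937 S between n1,n4
  Im: injects 0.00232 A into n4 (from n1)
Assemble and solve the 6×6 MNA system:
  V(n1)=-0.07211  V(n2)=-0.0006509  V(n3)=-0.02912  V(n4)=0.01746  V(n5)=-0.0006433  V(n6)=-0.06171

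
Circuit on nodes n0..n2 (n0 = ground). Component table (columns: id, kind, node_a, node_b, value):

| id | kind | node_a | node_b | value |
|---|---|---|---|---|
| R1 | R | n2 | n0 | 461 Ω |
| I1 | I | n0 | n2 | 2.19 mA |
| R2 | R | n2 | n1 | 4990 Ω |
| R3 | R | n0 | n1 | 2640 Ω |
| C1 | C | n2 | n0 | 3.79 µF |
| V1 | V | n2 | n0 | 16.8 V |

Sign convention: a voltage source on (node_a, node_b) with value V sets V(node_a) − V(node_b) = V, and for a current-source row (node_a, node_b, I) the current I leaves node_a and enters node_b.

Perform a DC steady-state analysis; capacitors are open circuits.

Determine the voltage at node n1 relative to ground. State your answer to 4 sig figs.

5.813 V

Apply KCL at each of the 2 non-ground nodes and solve the resulting linear system.
Node n1: branches {R2, R3} → V_1 = 5.813
Node n2: branches {R1, I1, R2, C1, V1} → V_2 = 16.80
Source currents: i(V1)=-0.03645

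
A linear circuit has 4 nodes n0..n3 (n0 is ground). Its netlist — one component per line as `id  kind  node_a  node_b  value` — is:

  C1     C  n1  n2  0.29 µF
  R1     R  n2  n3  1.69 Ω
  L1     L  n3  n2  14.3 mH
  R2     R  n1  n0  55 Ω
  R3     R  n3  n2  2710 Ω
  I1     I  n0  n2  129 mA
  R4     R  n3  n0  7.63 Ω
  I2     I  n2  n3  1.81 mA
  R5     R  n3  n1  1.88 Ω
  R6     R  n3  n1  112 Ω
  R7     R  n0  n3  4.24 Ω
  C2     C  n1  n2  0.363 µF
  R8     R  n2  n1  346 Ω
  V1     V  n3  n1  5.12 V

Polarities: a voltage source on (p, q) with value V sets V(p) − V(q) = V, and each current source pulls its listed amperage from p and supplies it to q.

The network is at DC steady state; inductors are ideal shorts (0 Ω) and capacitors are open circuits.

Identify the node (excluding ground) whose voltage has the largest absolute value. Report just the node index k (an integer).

Apply KCL at each of the 3 non-ground nodes and solve the resulting linear system.
Node n1: branches {C1, R2, R5, R6, C2, R8, V1} → V_1 = -4.543
Node n2: branches {C1, R1, L1, R3, I1, I2, C2, R8} → V_2 = 0.5767
Node n3: branches {R1, L1, R3, R4, I2, R5, R6, R7, V1} → V_3 = 0.5767
Source currents: i(L1)=-0.1124, i(V1)=-2.867

1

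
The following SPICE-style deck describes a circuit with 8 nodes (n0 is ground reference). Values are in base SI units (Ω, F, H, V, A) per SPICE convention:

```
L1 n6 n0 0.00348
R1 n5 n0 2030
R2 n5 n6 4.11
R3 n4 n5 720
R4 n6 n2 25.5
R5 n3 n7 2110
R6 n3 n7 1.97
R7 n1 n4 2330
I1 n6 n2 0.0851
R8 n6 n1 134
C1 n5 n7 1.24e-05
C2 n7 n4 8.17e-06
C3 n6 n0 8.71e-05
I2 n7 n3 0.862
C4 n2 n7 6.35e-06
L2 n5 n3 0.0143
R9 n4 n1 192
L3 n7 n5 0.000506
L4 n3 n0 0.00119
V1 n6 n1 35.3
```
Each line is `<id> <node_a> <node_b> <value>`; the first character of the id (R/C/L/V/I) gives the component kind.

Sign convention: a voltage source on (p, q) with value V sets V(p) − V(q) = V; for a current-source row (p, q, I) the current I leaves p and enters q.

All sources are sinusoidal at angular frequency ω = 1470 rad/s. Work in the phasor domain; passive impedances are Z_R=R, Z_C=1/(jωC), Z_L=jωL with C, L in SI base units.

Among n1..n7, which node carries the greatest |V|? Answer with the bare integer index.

1

Apply KCL at each of the 7 non-ground nodes and solve the resulting linear system.
Node n1: branches {R7, R8, R9, V1} → V_1 = -36.14-0.1779j
Node n2: branches {R4, I1, C4} → V_2 = 1.190-0.8322j
Node n3: branches {R5, R6, I2, L2, L4} → V_3 = 0.09889+0.02228j
Node n4: branches {R3, R7, C2, R9} → V_4 = -8.600+11.87j
Node n5: branches {R1, R2, R3, C1, L2, L3} → V_5 = -1.504-0.1189j
Node n6: branches {L1, R2, R4, I1, R8, C3, V1} → V_6 = -0.8390-0.1779j
Node n7: branches {R5, R6, C1, C2, I2, C4, L3} → V_7 = -1.559-0.2390j
Source currents: i(V1)=-0.4187-0.06791j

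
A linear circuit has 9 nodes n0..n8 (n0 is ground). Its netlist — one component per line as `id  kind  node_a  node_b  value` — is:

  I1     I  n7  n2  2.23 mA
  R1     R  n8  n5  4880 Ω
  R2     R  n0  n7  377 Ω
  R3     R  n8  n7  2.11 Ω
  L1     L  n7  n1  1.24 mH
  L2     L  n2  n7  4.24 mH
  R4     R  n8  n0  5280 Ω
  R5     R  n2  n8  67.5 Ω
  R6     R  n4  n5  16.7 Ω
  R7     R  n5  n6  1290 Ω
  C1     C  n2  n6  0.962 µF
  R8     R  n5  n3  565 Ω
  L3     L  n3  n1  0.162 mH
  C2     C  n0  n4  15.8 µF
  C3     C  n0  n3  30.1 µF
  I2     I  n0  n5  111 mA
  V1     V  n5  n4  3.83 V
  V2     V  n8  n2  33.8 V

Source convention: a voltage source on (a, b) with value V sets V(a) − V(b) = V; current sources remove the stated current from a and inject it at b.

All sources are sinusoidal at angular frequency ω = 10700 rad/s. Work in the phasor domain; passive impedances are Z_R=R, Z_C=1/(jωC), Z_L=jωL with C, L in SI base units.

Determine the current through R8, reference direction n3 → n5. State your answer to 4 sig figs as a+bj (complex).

-0.006745+0.0005812j A

Element admittances at ω=10700 rad/s:
  I1: injects 0.00223 A into n2 (from n7)
  Y(R1) = 0.0002049+0.000j S between n8,n5
  Y(R2) = 0.002653+0.000j S between n0,n7
  Y(R3) = 0.4739+0.000j S between n8,n7
  Y(L1) = 0.000-0.07537j S between n7,n1
  Y(L2) = 0.000-0.02204j S between n2,n7
  Y(R4) = 0.0001894+0.000j S between n8,n0
  Y(R5) = 0.01481+0.000j S between n2,n8
  Y(R6) = 0.05988+0.000j S between n4,n5
  Y(R7) = 0.0007752+0.000j S between n5,n6
  Y(C1) = 0.000+0.01029j S between n2,n6
  Y(R8) = 0.001770+0.000j S between n5,n3
  Y(L3) = 0.000-0.5769j S between n3,n1
  Y(C2) = 0.000+0.1691j S between n0,n4
  Y(C3) = 0.000+0.3221j S between n0,n3
  I2: injects 0.111 A into n5 (from n0)
  V1: constraint V(n5)−V(n4) = 3.83
  V2: constraint V(n8)−V(n2) = 33.8
Assemble and solve the 10×10 MNA system:
  V(n1)=0.001343-0.06165j  V(n2)=-33.69-1.227j  V(n3)=0.005320-0.1131j  V(n4)=-0.01397-0.4415j  V(n5)=3.816-0.4415j  V(n6)=-33.42-4.031j  V(n7)=-0.02910+0.3321j  V(n8)=0.1106-1.227j
  i(V1)=-0.1547-0.002362j  i(V2)=-0.5662+0.7392j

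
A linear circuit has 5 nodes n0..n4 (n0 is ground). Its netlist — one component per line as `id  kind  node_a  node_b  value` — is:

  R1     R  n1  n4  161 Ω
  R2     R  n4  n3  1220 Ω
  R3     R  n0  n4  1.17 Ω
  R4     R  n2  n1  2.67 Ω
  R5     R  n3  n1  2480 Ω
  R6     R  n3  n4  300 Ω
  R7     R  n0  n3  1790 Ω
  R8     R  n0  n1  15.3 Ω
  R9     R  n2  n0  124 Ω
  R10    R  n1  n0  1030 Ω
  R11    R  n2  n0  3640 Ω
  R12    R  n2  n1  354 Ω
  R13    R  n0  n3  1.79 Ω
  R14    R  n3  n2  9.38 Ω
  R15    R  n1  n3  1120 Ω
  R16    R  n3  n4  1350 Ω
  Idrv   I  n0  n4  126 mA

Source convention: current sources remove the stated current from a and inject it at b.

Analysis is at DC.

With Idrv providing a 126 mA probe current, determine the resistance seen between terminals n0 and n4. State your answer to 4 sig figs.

R_eq = 1.155 Ω

Apply KCL at each of the 4 non-ground nodes and solve the resulting linear system.
Node n1: branches {R1, R4, R5, R8, R10, R12, R15} → V_1 = 0.006578
Node n2: branches {R4, R9, R11, R12, R14} → V_2 = 0.005462
Node n3: branches {R2, R5, R6, R7, R13, R14, R15, R16} → V_3 = 0.001939
Node n4: branches {R1, R2, R3, R6, R16, Idrv} → V_4 = 0.1456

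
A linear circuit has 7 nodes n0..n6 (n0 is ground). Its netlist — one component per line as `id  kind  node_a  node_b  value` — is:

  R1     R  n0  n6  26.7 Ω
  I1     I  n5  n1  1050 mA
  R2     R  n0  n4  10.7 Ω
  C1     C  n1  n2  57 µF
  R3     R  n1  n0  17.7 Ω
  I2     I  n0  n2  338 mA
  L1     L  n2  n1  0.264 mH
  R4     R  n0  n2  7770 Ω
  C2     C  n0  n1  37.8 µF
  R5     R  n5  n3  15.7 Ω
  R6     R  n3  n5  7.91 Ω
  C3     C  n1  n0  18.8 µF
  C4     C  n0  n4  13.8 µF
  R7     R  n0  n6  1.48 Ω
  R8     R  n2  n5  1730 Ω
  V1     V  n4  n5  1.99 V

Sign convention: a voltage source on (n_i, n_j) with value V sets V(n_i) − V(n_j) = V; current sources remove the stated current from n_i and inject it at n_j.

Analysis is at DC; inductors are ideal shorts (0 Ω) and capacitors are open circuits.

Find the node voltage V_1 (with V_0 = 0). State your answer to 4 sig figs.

24.13 V

Apply KCL at each of the 6 non-ground nodes and solve the resulting linear system.
Node n1: branches {I1, C1, R3, L1, C2, C3} → V_1 = 24.13
Node n2: branches {C1, I2, L1, R4, R8} → V_2 = 24.13
Node n3: branches {R5, R6} → V_3 = -13.00
Node n4: branches {R2, C4, V1} → V_4 = -11.01
Node n5: branches {I1, R5, R6, R8, V1} → V_5 = -13.00
Node n6: branches {R1, R7} → V_6 = 0.000
Source currents: i(L1)=0.3134, i(V1)=1.029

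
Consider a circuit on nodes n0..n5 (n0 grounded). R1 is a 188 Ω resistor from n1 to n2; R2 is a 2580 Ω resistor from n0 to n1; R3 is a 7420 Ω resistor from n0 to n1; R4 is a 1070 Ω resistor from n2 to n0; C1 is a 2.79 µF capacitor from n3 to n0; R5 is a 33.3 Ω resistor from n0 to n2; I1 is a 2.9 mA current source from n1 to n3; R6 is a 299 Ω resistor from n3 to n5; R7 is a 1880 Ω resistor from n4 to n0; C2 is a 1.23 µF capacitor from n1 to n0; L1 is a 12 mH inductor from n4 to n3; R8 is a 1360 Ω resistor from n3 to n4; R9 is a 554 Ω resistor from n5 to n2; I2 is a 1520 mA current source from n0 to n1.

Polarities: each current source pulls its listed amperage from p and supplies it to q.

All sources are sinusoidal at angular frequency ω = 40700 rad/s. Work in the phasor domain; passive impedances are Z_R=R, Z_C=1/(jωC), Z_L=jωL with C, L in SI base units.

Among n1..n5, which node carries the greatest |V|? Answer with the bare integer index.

1

Apply KCL at each of the 5 non-ground nodes and solve the resulting linear system.
Node n1: branches {R1, R2, R3, I1, C2, I2} → V_1 = 3.047-30.00j
Node n2: branches {R1, R4, R5, R9} → V_2 = 0.4314-4.261j
Node n3: branches {C1, I1, R6, L1, R8} → V_3 = -0.04358-0.03065j
Node n4: branches {R7, L1, R8} → V_4 = -0.04427-0.01890j
Node n5: branches {R6, R9} → V_5 = 0.1229-1.513j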